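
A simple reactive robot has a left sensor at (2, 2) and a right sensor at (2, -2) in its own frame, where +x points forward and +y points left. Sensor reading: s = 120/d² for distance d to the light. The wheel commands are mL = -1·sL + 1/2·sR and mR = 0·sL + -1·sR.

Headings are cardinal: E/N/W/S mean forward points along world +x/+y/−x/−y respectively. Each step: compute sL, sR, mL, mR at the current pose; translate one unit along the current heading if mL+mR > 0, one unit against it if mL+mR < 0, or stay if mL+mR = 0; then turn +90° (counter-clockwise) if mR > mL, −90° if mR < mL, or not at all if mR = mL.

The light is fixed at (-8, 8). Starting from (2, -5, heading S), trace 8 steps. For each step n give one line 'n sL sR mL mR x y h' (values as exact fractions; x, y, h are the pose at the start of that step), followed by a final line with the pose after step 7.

n=0: pose=(2,-5,S); sL=40/123, sR=120/289; mL=-4180/35547, mR=-120/289; mL+mR=-18940/35547 → advance -1; mR−mL=-10580/35547 → turn -1·90°
n=1: pose=(2,-4,W); sL=6/13, sR=30/41; mL=-51/533, mR=-30/41; mL+mR=-441/533 → advance -1; mR−mL=-339/533 → turn -1·90°
n=2: pose=(3,-4,N); sL=120/181, sR=120/269; mL=-21420/48689, mR=-120/269; mL+mR=-43140/48689 → advance -1; mR−mL=-300/48689 → turn -1·90°
n=3: pose=(3,-5,E); sL=12/29, sR=60/197; mL=-1494/5713, mR=-60/197; mL+mR=-3234/5713 → advance -1; mR−mL=-246/5713 → turn -1·90°
n=4: pose=(2,-5,S); sL=40/123, sR=120/289; mL=-4180/35547, mR=-120/289; mL+mR=-18940/35547 → advance -1; mR−mL=-10580/35547 → turn -1·90°
n=5: pose=(2,-4,W); sL=6/13, sR=30/41; mL=-51/533, mR=-30/41; mL+mR=-441/533 → advance -1; mR−mL=-339/533 → turn -1·90°
n=6: pose=(3,-4,N); sL=120/181, sR=120/269; mL=-21420/48689, mR=-120/269; mL+mR=-43140/48689 → advance -1; mR−mL=-300/48689 → turn -1·90°
n=7: pose=(3,-5,E); sL=12/29, sR=60/197; mL=-1494/5713, mR=-60/197; mL+mR=-3234/5713 → advance -1; mR−mL=-246/5713 → turn -1·90°

0 40/123 120/289 -4180/35547 -120/289 2 -5 S
1 6/13 30/41 -51/533 -30/41 2 -4 W
2 120/181 120/269 -21420/48689 -120/269 3 -4 N
3 12/29 60/197 -1494/5713 -60/197 3 -5 E
4 40/123 120/289 -4180/35547 -120/289 2 -5 S
5 6/13 30/41 -51/533 -30/41 2 -4 W
6 120/181 120/269 -21420/48689 -120/269 3 -4 N
7 12/29 60/197 -1494/5713 -60/197 3 -5 E
final 2 -5 S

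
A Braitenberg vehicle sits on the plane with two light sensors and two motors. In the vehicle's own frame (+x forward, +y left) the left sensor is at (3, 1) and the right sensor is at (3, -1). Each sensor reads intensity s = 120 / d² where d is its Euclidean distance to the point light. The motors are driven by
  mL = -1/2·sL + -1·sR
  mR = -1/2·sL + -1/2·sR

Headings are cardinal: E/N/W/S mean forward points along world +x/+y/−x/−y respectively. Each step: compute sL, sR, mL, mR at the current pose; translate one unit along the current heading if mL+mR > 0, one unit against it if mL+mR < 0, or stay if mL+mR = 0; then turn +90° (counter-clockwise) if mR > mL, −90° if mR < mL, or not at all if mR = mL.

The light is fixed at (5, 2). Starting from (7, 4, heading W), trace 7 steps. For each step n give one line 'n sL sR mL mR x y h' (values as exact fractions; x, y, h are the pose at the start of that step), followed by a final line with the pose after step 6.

n=0: pose=(7,4,W); sL=60, sR=12; mL=-42, mR=-36; mL+mR=-78 → advance -1; mR−mL=6 → turn +1·90°
n=1: pose=(8,4,S); sL=120/17, sR=24; mL=-468/17, mR=-264/17; mL+mR=-732/17 → advance -1; mR−mL=12 → turn +1·90°
n=2: pose=(8,5,E); sL=30/13, sR=3; mL=-54/13, mR=-69/26; mL+mR=-177/26 → advance -1; mR−mL=3/2 → turn +1·90°
n=3: pose=(7,5,N); sL=120/37, sR=8/3; mL=-476/111, mR=-328/111; mL+mR=-268/37 → advance -1; mR−mL=4/3 → turn +1·90°
n=4: pose=(7,4,W); sL=60, sR=12; mL=-42, mR=-36; mL+mR=-78 → advance -1; mR−mL=6 → turn +1·90°
n=5: pose=(8,4,S); sL=120/17, sR=24; mL=-468/17, mR=-264/17; mL+mR=-732/17 → advance -1; mR−mL=12 → turn +1·90°
n=6: pose=(8,5,E); sL=30/13, sR=3; mL=-54/13, mR=-69/26; mL+mR=-177/26 → advance -1; mR−mL=3/2 → turn +1·90°

0 60 12 -42 -36 7 4 W
1 120/17 24 -468/17 -264/17 8 4 S
2 30/13 3 -54/13 -69/26 8 5 E
3 120/37 8/3 -476/111 -328/111 7 5 N
4 60 12 -42 -36 7 4 W
5 120/17 24 -468/17 -264/17 8 4 S
6 30/13 3 -54/13 -69/26 8 5 E
final 7 5 N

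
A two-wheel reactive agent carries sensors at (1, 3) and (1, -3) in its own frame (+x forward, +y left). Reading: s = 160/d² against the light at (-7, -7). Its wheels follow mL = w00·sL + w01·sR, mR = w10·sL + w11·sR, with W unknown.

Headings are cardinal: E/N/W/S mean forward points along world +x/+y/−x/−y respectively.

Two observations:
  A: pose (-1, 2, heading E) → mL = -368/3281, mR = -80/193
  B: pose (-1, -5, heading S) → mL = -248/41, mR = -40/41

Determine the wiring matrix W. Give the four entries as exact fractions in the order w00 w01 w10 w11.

1 -1/2 -1/2 0

obs A: pose=(-1,2,E) → sL=160/193, sR=32/17, mL=-368/3281, mR=-80/193
obs B: pose=(-1,-5,S) → sL=80/41, sR=16, mL=-248/41, mR=-40/41
sensor matrix S = [[160/193, 32/17], [80/41, 16]]; det S = 1290240/134521
solve [mL_A; mL_B] = S·[w00; w01] and [mR_A; mR_B] = S·[w10; w11]:
  w00 = 1, w01 = -1/2, w10 = -1/2, w11 = 0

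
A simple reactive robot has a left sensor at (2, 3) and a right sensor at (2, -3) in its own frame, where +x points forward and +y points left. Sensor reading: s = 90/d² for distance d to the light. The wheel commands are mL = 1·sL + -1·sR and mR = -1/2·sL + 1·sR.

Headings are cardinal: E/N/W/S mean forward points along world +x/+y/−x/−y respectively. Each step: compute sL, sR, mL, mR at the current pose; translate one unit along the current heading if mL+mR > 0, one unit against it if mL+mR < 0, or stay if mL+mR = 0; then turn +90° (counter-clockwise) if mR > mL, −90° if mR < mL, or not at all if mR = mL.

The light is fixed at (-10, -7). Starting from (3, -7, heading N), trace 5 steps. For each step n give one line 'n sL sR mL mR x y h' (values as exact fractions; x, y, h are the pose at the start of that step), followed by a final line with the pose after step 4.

0 45/52 9/26 27/52 -9/104 3 -7 N
1 90/241 90/229 -1080/55189 11385/55189 3 -6 E
2 9/13 45/149 756/1937 -171/3874 4 -6 N
3 90/281 90/257 -2160/72217 13725/72217 4 -5 E
4 9/16 9/34 81/272 -9/544 5 -5 N
final 5 -4 E

n=0: pose=(3,-7,N); sL=45/52, sR=9/26; mL=27/52, mR=-9/104; mL+mR=45/104 → advance +1; mR−mL=-63/104 → turn -1·90°
n=1: pose=(3,-6,E); sL=90/241, sR=90/229; mL=-1080/55189, mR=11385/55189; mL+mR=45/241 → advance +1; mR−mL=12465/55189 → turn +1·90°
n=2: pose=(4,-6,N); sL=9/13, sR=45/149; mL=756/1937, mR=-171/3874; mL+mR=9/26 → advance +1; mR−mL=-1683/3874 → turn -1·90°
n=3: pose=(4,-5,E); sL=90/281, sR=90/257; mL=-2160/72217, mR=13725/72217; mL+mR=45/281 → advance +1; mR−mL=15885/72217 → turn +1·90°
n=4: pose=(5,-5,N); sL=9/16, sR=9/34; mL=81/272, mR=-9/544; mL+mR=9/32 → advance +1; mR−mL=-171/544 → turn -1·90°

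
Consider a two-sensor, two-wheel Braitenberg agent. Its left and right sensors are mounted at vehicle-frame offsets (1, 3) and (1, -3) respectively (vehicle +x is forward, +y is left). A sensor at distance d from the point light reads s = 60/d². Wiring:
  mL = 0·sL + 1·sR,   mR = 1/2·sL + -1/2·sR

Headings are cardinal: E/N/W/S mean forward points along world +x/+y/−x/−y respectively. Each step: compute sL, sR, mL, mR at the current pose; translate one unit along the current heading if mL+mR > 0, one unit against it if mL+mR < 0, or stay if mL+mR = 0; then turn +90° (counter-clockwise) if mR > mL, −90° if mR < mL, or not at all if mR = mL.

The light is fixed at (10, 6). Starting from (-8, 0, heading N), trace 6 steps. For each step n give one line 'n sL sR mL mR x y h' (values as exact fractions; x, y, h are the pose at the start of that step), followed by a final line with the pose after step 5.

0 30/233 6/25 6/25 -324/5825 -8 0 N
1 60/293 60/353 60/353 1800/103429 -8 1 E
2 15/58 15/109 15/109 765/12644 -7 1 S
3 4/27 20/111 20/111 -16/999 -7 0 W
4 30/233 6/25 6/25 -324/5825 -8 0 N
5 60/293 60/353 60/353 1800/103429 -8 1 E
final -7 1 S

n=0: pose=(-8,0,N); sL=30/233, sR=6/25; mL=6/25, mR=-324/5825; mL+mR=1074/5825 → advance +1; mR−mL=-1722/5825 → turn -1·90°
n=1: pose=(-8,1,E); sL=60/293, sR=60/353; mL=60/353, mR=1800/103429; mL+mR=19380/103429 → advance +1; mR−mL=-15780/103429 → turn -1·90°
n=2: pose=(-7,1,S); sL=15/58, sR=15/109; mL=15/109, mR=765/12644; mL+mR=2505/12644 → advance +1; mR−mL=-975/12644 → turn -1·90°
n=3: pose=(-7,0,W); sL=4/27, sR=20/111; mL=20/111, mR=-16/999; mL+mR=164/999 → advance +1; mR−mL=-196/999 → turn -1·90°
n=4: pose=(-8,0,N); sL=30/233, sR=6/25; mL=6/25, mR=-324/5825; mL+mR=1074/5825 → advance +1; mR−mL=-1722/5825 → turn -1·90°
n=5: pose=(-8,1,E); sL=60/293, sR=60/353; mL=60/353, mR=1800/103429; mL+mR=19380/103429 → advance +1; mR−mL=-15780/103429 → turn -1·90°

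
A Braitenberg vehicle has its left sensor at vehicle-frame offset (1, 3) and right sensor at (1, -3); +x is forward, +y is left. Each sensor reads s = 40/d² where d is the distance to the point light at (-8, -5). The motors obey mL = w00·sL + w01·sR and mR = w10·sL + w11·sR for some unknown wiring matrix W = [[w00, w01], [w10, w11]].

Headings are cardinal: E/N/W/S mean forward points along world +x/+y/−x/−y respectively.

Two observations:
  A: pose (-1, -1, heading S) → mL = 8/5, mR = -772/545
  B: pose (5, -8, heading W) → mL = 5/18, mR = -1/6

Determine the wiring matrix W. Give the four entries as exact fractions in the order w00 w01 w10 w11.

obs A: pose=(-1,-1,S) → sL=40/109, sR=8/5, mL=8/5, mR=-772/545
obs B: pose=(5,-8,W) → sL=2/9, sR=5/18, mL=5/18, mR=-1/6
sensor matrix S = [[40/109, 8/5], [2/9, 5/18]]; det S = -1244/4905
solve [mL_A; mL_B] = S·[w00; w01] and [mR_A; mR_B] = S·[w10; w11]:
  w00 = 0, w01 = 1, w10 = 1/2, w11 = -1

0 1 1/2 -1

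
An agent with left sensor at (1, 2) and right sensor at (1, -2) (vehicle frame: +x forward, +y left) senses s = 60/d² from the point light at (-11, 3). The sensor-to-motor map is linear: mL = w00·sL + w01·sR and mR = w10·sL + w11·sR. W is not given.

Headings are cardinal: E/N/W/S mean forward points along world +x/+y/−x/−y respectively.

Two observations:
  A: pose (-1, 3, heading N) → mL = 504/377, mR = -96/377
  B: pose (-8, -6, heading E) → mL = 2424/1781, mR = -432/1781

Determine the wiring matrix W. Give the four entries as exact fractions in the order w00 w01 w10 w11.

1 1 -1/2 1/2

obs A: pose=(-1,3,N) → sL=12/13, sR=12/29, mL=504/377, mR=-96/377
obs B: pose=(-8,-6,E) → sL=12/13, sR=60/137, mL=2424/1781, mR=-432/1781
sensor matrix S = [[12/13, 12/29], [12/13, 60/137]]; det S = 1152/51649
solve [mL_A; mL_B] = S·[w00; w01] and [mR_A; mR_B] = S·[w10; w11]:
  w00 = 1, w01 = 1, w10 = -1/2, w11 = 1/2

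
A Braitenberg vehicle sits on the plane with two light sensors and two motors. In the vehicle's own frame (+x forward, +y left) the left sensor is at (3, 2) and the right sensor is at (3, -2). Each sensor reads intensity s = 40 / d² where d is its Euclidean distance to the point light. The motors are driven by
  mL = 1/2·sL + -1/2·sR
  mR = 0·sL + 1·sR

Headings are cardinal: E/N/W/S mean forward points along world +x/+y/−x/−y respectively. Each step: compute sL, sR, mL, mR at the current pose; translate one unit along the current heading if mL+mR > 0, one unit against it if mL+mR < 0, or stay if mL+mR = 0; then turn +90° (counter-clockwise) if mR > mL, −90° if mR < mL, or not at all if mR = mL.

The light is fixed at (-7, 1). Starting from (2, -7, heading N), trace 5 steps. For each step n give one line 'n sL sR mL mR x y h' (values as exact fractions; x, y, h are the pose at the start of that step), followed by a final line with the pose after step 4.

0 20/37 20/73 360/2701 20/73 2 -7 N
1 40/117 40/61 -1120/7137 40/61 2 -6 W
2 1/5 5/17 -4/85 5/17 1 -6 S
3 40/157 40/221 1280/34697 40/221 1 -7 E
4 20/37 20/73 360/2701 20/73 2 -7 N
final 2 -6 W

n=0: pose=(2,-7,N); sL=20/37, sR=20/73; mL=360/2701, mR=20/73; mL+mR=1100/2701 → advance +1; mR−mL=380/2701 → turn +1·90°
n=1: pose=(2,-6,W); sL=40/117, sR=40/61; mL=-1120/7137, mR=40/61; mL+mR=3560/7137 → advance +1; mR−mL=5800/7137 → turn +1·90°
n=2: pose=(1,-6,S); sL=1/5, sR=5/17; mL=-4/85, mR=5/17; mL+mR=21/85 → advance +1; mR−mL=29/85 → turn +1·90°
n=3: pose=(1,-7,E); sL=40/157, sR=40/221; mL=1280/34697, mR=40/221; mL+mR=7560/34697 → advance +1; mR−mL=5000/34697 → turn +1·90°
n=4: pose=(2,-7,N); sL=20/37, sR=20/73; mL=360/2701, mR=20/73; mL+mR=1100/2701 → advance +1; mR−mL=380/2701 → turn +1·90°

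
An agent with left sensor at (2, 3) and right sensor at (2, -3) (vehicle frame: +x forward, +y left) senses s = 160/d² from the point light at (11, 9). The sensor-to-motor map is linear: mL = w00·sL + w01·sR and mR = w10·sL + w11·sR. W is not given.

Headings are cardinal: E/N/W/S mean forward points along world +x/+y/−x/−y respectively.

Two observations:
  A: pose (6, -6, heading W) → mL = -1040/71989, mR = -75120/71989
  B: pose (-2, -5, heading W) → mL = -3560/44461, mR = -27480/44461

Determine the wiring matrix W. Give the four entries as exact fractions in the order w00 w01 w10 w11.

obs A: pose=(6,-6,W) → sL=160/373, sR=160/193, mL=-1040/71989, mR=-75120/71989
obs B: pose=(-2,-5,W) → sL=80/257, sR=80/173, mL=-3560/44461, mR=-27480/44461
sensor matrix S = [[160/373, 160/193], [80/257, 80/173]]; det S = -191078400/3200702929
solve [mL_A; mL_B] = S·[w00; w01] and [mR_A; mR_B] = S·[w10; w11]:
  w00 = -1, w01 = 1/2, w10 = -1/2, w11 = -1

-1 1/2 -1/2 -1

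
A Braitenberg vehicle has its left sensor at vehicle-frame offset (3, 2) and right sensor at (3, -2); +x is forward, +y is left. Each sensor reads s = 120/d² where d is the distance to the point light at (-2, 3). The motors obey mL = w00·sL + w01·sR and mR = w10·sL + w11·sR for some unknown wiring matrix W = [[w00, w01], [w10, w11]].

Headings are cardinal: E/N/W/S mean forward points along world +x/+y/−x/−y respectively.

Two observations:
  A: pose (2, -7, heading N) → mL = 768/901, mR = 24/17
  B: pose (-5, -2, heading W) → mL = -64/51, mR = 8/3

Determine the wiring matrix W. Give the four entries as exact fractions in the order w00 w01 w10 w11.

1 -1 0 1

obs A: pose=(2,-7,N) → sL=120/53, sR=24/17, mL=768/901, mR=24/17
obs B: pose=(-5,-2,W) → sL=24/17, sR=8/3, mL=-64/51, mR=8/3
sensor matrix S = [[120/53, 24/17], [24/17, 8/3]]; det S = 61952/15317
solve [mL_A; mL_B] = S·[w00; w01] and [mR_A; mR_B] = S·[w10; w11]:
  w00 = 1, w01 = -1, w10 = 0, w11 = 1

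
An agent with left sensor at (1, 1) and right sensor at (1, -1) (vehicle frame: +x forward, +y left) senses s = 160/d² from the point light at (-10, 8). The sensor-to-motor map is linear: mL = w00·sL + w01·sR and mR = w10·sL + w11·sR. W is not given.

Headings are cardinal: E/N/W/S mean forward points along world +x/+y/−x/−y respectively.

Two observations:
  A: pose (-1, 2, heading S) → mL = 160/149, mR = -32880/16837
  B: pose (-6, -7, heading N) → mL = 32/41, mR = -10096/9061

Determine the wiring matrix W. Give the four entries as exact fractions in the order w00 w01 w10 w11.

obs A: pose=(-1,2,S) → sL=160/149, sR=160/113, mL=160/149, mR=-32880/16837
obs B: pose=(-6,-7,N) → sL=32/41, sR=160/221, mL=32/41, mR=-10096/9061
sensor matrix S = [[160/149, 160/113], [32/41, 160/221]]; det S = -49991680/152560057
solve [mL_A; mL_B] = S·[w00; w01] and [mR_A; mR_B] = S·[w10; w11]:
  w00 = 1, w01 = 0, w10 = -1/2, w11 = -1

1 0 -1/2 -1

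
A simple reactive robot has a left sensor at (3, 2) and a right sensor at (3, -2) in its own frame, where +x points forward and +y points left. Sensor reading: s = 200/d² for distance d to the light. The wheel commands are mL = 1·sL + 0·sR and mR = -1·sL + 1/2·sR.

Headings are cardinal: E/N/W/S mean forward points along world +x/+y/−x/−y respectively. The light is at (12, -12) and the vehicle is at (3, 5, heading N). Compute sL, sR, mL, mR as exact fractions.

200/521 200/449 200/521 -37700/233929

left sensor world pos  = (1, 8); dL² = 521
right sensor world pos = (5, 8); dR² = 449
sL = 200/521 = 200/521
sR = 200/449 = 200/449
mL = 1·sL + 0·sR = 200/521
mR = -1·sL + 1/2·sR = -37700/233929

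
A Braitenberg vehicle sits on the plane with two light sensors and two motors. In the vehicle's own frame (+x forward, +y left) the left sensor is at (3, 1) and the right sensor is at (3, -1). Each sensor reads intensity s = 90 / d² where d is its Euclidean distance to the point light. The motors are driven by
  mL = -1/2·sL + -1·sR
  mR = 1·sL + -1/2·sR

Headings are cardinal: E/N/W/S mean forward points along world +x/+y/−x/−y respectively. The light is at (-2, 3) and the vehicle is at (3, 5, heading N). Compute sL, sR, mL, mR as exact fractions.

left sensor world pos  = (2, 8); dL² = 41
right sensor world pos = (4, 8); dR² = 61
sL = 90/41 = 90/41
sR = 90/61 = 90/61
mL = -1/2·sL + -1·sR = -6435/2501
mR = 1·sL + -1/2·sR = 3645/2501

90/41 90/61 -6435/2501 3645/2501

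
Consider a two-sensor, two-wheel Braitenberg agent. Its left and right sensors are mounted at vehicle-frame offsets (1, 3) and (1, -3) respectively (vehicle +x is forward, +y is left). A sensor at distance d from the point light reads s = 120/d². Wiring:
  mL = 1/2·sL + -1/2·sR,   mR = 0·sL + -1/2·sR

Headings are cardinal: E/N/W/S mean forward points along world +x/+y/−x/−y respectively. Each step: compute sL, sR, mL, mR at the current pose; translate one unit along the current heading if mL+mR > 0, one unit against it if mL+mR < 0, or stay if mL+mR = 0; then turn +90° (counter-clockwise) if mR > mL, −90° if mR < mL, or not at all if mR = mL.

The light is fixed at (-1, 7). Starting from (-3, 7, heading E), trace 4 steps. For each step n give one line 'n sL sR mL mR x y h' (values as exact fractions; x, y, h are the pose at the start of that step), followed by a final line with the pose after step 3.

n=0: pose=(-3,7,E); sL=12, sR=12; mL=0, mR=-6; mL+mR=-6 → advance -1; mR−mL=-6 → turn -1·90°
n=1: pose=(-4,7,S); sL=120, sR=120/37; mL=2160/37, mR=-60/37; mL+mR=2100/37 → advance +1; mR−mL=-60 → turn -1·90°
n=2: pose=(-4,6,W); sL=15/4, sR=6; mL=-9/8, mR=-3; mL+mR=-33/8 → advance -1; mR−mL=-15/8 → turn -1·90°
n=3: pose=(-3,6,N); sL=24/5, sR=120; mL=-288/5, mR=-60; mL+mR=-588/5 → advance -1; mR−mL=-12/5 → turn -1·90°

0 12 12 0 -6 -3 7 E
1 120 120/37 2160/37 -60/37 -4 7 S
2 15/4 6 -9/8 -3 -4 6 W
3 24/5 120 -288/5 -60 -3 6 N
final -3 5 E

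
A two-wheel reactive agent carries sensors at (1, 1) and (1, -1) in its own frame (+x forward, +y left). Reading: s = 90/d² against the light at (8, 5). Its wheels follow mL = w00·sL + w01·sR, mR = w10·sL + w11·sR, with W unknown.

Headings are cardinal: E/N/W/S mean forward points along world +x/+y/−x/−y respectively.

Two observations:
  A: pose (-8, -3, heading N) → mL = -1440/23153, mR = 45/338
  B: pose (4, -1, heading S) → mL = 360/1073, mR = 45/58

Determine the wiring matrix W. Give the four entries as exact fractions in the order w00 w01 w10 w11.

1 -1 1/2 0

obs A: pose=(-8,-3,N) → sL=45/169, sR=45/137, mL=-1440/23153, mR=45/338
obs B: pose=(4,-1,S) → sL=45/29, sR=45/37, mL=360/1073, mR=45/58
sensor matrix S = [[45/169, 45/137], [45/29, 45/37]]; det S = -4617000/24843169
solve [mL_A; mL_B] = S·[w00; w01] and [mR_A; mR_B] = S·[w10; w11]:
  w00 = 1, w01 = -1, w10 = 1/2, w11 = 0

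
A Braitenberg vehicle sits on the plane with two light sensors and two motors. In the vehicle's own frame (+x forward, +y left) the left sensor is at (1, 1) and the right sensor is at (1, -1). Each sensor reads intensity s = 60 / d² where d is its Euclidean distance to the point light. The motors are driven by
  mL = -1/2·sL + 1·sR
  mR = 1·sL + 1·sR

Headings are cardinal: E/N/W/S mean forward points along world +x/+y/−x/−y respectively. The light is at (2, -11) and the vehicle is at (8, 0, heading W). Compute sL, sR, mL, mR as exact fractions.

left sensor world pos  = (7, -1); dL² = 125
right sensor world pos = (7, 1); dR² = 169
sL = 60/125 = 12/25
sR = 60/169 = 60/169
mL = -1/2·sL + 1·sR = 486/4225
mR = 1·sL + 1·sR = 3528/4225

12/25 60/169 486/4225 3528/4225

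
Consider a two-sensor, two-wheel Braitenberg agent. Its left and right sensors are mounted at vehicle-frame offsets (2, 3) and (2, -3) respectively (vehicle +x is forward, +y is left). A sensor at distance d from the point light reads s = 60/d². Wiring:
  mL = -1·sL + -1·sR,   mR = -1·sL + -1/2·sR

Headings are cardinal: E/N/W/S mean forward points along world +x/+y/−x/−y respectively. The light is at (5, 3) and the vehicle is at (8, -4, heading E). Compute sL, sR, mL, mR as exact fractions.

60/41 12/25 -1992/1025 -1746/1025

left sensor world pos  = (10, -1); dL² = 41
right sensor world pos = (10, -7); dR² = 125
sL = 60/41 = 60/41
sR = 60/125 = 12/25
mL = -1·sL + -1·sR = -1992/1025
mR = -1·sL + -1/2·sR = -1746/1025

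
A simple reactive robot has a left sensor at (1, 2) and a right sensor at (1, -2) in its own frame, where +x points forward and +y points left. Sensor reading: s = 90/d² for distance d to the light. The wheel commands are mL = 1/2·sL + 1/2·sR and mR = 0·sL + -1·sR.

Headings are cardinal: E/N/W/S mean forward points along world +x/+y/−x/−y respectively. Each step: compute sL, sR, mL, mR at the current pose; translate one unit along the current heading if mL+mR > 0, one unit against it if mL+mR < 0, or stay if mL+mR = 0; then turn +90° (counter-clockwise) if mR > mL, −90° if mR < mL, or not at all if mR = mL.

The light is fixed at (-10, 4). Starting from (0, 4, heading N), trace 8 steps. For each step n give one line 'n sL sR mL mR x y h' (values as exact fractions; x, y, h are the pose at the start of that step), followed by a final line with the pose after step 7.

n=0: pose=(0,4,N); sL=18/13, sR=18/29; mL=378/377, mR=-18/29; mL+mR=144/377 → advance +1; mR−mL=-612/377 → turn -1·90°
n=1: pose=(0,5,E); sL=9/13, sR=45/61; mL=567/793, mR=-45/61; mL+mR=-18/793 → advance -1; mR−mL=-1152/793 → turn -1·90°
n=2: pose=(-1,5,S); sL=90/121, sR=90/49; mL=7650/5929, mR=-90/49; mL+mR=-3240/5929 → advance -1; mR−mL=-18540/5929 → turn -1·90°
n=3: pose=(-1,6,W); sL=45/32, sR=9/8; mL=81/64, mR=-9/8; mL+mR=9/64 → advance +1; mR−mL=-153/64 → turn -1·90°
n=4: pose=(-2,6,N); sL=2, sR=90/109; mL=154/109, mR=-90/109; mL+mR=64/109 → advance +1; mR−mL=-244/109 → turn -1·90°
n=5: pose=(-2,7,E); sL=45/53, sR=45/41; mL=2115/2173, mR=-45/41; mL+mR=-270/2173 → advance -1; mR−mL=-4500/2173 → turn -1·90°
n=6: pose=(-3,7,S); sL=18/17, sR=90/29; mL=1026/493, mR=-90/29; mL+mR=-504/493 → advance -1; mR−mL=-2556/493 → turn -1·90°
n=7: pose=(-3,8,W); sL=9/4, sR=5/4; mL=7/4, mR=-5/4; mL+mR=1/2 → advance +1; mR−mL=-3 → turn -1·90°

0 18/13 18/29 378/377 -18/29 0 4 N
1 9/13 45/61 567/793 -45/61 0 5 E
2 90/121 90/49 7650/5929 -90/49 -1 5 S
3 45/32 9/8 81/64 -9/8 -1 6 W
4 2 90/109 154/109 -90/109 -2 6 N
5 45/53 45/41 2115/2173 -45/41 -2 7 E
6 18/17 90/29 1026/493 -90/29 -3 7 S
7 9/4 5/4 7/4 -5/4 -3 8 W
final -4 8 N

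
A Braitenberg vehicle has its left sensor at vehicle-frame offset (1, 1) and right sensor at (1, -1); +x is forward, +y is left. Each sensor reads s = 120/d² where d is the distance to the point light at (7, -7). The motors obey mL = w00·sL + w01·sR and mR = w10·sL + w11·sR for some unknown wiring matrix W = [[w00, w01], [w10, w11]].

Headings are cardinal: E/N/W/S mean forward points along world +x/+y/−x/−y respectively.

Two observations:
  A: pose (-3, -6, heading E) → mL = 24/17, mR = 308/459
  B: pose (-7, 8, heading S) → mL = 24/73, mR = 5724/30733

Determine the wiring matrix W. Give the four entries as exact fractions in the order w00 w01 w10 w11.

obs A: pose=(-3,-6,E) → sL=24/17, sR=40/27, mL=24/17, mR=308/459
obs B: pose=(-7,8,S) → sL=24/73, sR=120/421, mL=24/73, mR=5724/30733
sensor matrix S = [[24/17, 40/27], [24/73, 120/421]]; det S = -398080/4702149
solve [mL_A; mL_B] = S·[w00; w01] and [mR_A; mR_B] = S·[w10; w11]:
  w00 = 1, w01 = 0, w10 = 1, w11 = -1/2

1 0 1 -1/2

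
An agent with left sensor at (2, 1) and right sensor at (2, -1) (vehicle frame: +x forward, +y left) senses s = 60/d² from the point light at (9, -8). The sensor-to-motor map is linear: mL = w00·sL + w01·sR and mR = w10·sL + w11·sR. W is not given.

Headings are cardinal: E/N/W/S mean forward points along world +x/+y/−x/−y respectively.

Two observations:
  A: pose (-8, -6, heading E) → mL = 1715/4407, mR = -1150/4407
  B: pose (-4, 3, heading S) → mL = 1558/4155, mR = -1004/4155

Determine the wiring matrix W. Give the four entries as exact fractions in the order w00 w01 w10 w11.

obs A: pose=(-8,-6,E) → sL=10/39, sR=30/113, mL=1715/4407, mR=-1150/4407
obs B: pose=(-4,3,S) → sL=4/15, sR=60/277, mL=1558/4155, mR=-1004/4155
sensor matrix S = [[10/39, 30/113], [4/15, 60/277]]; det S = -6208/406913
solve [mL_A; mL_B] = S·[w00; w01] and [mR_A; mR_B] = S·[w10; w11]:
  w00 = 1, w01 = 1/2, w10 = -1/2, w11 = -1/2

1 1/2 -1/2 -1/2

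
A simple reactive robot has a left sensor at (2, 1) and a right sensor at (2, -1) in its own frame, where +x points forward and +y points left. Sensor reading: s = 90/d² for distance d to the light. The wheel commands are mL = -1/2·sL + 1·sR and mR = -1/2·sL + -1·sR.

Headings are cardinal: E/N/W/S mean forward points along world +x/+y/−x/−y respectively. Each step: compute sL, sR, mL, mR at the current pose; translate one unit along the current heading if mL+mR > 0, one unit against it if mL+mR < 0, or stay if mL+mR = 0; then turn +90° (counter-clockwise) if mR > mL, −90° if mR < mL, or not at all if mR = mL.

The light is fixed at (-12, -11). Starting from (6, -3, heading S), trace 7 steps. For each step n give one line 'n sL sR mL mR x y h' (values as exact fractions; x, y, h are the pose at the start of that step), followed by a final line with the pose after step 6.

0 90/397 18/65 4221/25805 -10071/25805 6 -3 S
1 9/32 45/178 639/5696 -2241/5696 6 -2 W
2 18/89 90/521 3321/46369 -12699/46369 7 -2 N
3 5/29 9/49 277/2842 -767/2842 7 -3 E
4 90/397 18/65 4221/25805 -10071/25805 6 -3 S
5 9/32 45/178 639/5696 -2241/5696 6 -2 W
6 18/89 90/521 3321/46369 -12699/46369 7 -2 N
final 7 -3 E

n=0: pose=(6,-3,S); sL=90/397, sR=18/65; mL=4221/25805, mR=-10071/25805; mL+mR=-90/397 → advance -1; mR−mL=-36/65 → turn -1·90°
n=1: pose=(6,-2,W); sL=9/32, sR=45/178; mL=639/5696, mR=-2241/5696; mL+mR=-9/32 → advance -1; mR−mL=-45/89 → turn -1·90°
n=2: pose=(7,-2,N); sL=18/89, sR=90/521; mL=3321/46369, mR=-12699/46369; mL+mR=-18/89 → advance -1; mR−mL=-180/521 → turn -1·90°
n=3: pose=(7,-3,E); sL=5/29, sR=9/49; mL=277/2842, mR=-767/2842; mL+mR=-5/29 → advance -1; mR−mL=-18/49 → turn -1·90°
n=4: pose=(6,-3,S); sL=90/397, sR=18/65; mL=4221/25805, mR=-10071/25805; mL+mR=-90/397 → advance -1; mR−mL=-36/65 → turn -1·90°
n=5: pose=(6,-2,W); sL=9/32, sR=45/178; mL=639/5696, mR=-2241/5696; mL+mR=-9/32 → advance -1; mR−mL=-45/89 → turn -1·90°
n=6: pose=(7,-2,N); sL=18/89, sR=90/521; mL=3321/46369, mR=-12699/46369; mL+mR=-18/89 → advance -1; mR−mL=-180/521 → turn -1·90°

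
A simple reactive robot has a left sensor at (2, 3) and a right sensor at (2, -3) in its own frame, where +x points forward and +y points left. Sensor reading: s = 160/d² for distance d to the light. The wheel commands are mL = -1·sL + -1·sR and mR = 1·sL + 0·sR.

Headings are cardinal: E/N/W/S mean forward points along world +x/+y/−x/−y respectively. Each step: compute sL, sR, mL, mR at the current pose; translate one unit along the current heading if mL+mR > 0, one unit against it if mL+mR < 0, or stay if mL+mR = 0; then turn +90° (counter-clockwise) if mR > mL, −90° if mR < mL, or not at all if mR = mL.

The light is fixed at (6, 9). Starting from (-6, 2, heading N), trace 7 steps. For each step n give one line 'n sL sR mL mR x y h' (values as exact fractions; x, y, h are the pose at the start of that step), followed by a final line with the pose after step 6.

0 16/25 80/53 -2848/1325 16/25 -6 2 N
1 160/317 160/221 -86080/70057 160/317 -6 1 W
2 40/41 20/37 -2300/1517 40/41 -5 1 S
3 160/97 160/181 -44480/17557 160/97 -5 2 E
4 16/25 80/53 -2848/1325 16/25 -6 2 N
5 160/317 160/221 -86080/70057 160/317 -6 1 W
6 40/41 20/37 -2300/1517 40/41 -5 1 S
final -5 2 E

n=0: pose=(-6,2,N); sL=16/25, sR=80/53; mL=-2848/1325, mR=16/25; mL+mR=-80/53 → advance -1; mR−mL=3696/1325 → turn +1·90°
n=1: pose=(-6,1,W); sL=160/317, sR=160/221; mL=-86080/70057, mR=160/317; mL+mR=-160/221 → advance -1; mR−mL=121440/70057 → turn +1·90°
n=2: pose=(-5,1,S); sL=40/41, sR=20/37; mL=-2300/1517, mR=40/41; mL+mR=-20/37 → advance -1; mR−mL=3780/1517 → turn +1·90°
n=3: pose=(-5,2,E); sL=160/97, sR=160/181; mL=-44480/17557, mR=160/97; mL+mR=-160/181 → advance -1; mR−mL=73440/17557 → turn +1·90°
n=4: pose=(-6,2,N); sL=16/25, sR=80/53; mL=-2848/1325, mR=16/25; mL+mR=-80/53 → advance -1; mR−mL=3696/1325 → turn +1·90°
n=5: pose=(-6,1,W); sL=160/317, sR=160/221; mL=-86080/70057, mR=160/317; mL+mR=-160/221 → advance -1; mR−mL=121440/70057 → turn +1·90°
n=6: pose=(-5,1,S); sL=40/41, sR=20/37; mL=-2300/1517, mR=40/41; mL+mR=-20/37 → advance -1; mR−mL=3780/1517 → turn +1·90°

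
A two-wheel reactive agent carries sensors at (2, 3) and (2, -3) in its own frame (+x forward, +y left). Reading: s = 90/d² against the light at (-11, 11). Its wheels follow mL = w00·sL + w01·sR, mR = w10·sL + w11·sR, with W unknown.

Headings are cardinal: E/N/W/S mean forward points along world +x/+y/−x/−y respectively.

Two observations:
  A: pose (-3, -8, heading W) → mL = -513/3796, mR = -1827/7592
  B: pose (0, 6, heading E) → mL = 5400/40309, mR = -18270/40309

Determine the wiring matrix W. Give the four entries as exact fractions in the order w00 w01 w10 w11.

1 -1 -1/2 -1/2

obs A: pose=(-3,-8,W) → sL=9/52, sR=45/146, mL=-513/3796, mR=-1827/7592
obs B: pose=(0,6,E) → sL=90/173, sR=90/233, mL=5400/40309, mR=-18270/40309
sensor matrix S = [[9/52, 45/146], [90/173, 90/233]]; det S = -7152705/76506482
solve [mL_A; mL_B] = S·[w00; w01] and [mR_A; mR_B] = S·[w10; w11]:
  w00 = 1, w01 = -1, w10 = -1/2, w11 = -1/2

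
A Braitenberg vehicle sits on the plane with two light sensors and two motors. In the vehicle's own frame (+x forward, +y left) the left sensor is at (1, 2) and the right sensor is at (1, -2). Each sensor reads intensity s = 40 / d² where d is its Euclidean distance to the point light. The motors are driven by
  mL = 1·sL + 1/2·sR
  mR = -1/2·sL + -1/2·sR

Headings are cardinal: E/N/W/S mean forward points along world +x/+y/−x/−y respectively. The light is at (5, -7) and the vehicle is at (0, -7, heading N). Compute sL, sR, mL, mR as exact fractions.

left sensor world pos  = (-2, -6); dL² = 50
right sensor world pos = (2, -6); dR² = 10
sL = 40/50 = 4/5
sR = 40/10 = 4
mL = 1·sL + 1/2·sR = 14/5
mR = -1/2·sL + -1/2·sR = -12/5

4/5 4 14/5 -12/5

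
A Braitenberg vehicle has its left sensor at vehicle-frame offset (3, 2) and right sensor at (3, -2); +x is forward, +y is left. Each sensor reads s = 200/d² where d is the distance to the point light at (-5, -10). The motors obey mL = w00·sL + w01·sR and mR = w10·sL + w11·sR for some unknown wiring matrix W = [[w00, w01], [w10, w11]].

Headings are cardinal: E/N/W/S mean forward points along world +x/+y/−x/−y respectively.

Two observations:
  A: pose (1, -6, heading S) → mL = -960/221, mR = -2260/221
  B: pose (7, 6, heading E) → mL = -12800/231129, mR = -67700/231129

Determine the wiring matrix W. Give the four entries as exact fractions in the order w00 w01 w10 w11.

1/2 -1/2 1/2 -1

obs A: pose=(1,-6,S) → sL=40/13, sR=200/17, mL=-960/221, mR=-2260/221
obs B: pose=(7,6,E) → sL=200/549, sR=200/421, mL=-12800/231129, mR=-67700/231129
sensor matrix S = [[40/13, 200/17], [200/549, 200/421]]; det S = -144256000/51079509
solve [mL_A; mL_B] = S·[w00; w01] and [mR_A; mR_B] = S·[w10; w11]:
  w00 = 1/2, w01 = -1/2, w10 = 1/2, w11 = -1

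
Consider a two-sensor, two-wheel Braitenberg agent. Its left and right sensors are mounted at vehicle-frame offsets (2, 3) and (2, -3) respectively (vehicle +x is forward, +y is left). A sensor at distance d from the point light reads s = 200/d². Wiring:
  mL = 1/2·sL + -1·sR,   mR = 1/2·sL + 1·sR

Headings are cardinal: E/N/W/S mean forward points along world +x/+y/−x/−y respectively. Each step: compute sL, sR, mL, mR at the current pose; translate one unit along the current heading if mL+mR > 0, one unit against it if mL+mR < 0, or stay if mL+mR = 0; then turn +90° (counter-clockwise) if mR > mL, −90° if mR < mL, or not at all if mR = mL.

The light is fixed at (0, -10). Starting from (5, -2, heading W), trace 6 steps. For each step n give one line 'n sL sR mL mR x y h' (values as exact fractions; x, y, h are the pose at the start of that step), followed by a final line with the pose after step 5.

n=0: pose=(5,-2,W); sL=100/17, sR=20/13; mL=310/221, mR=990/221; mL+mR=100/17 → advance +1; mR−mL=40/13 → turn +1·90°
n=1: pose=(4,-2,S); sL=40/17, sR=200/37; mL=-2660/629, mR=4140/629; mL+mR=40/17 → advance +1; mR−mL=400/37 → turn +1·90°
n=2: pose=(4,-3,E); sL=25/17, sR=50/13; mL=-1375/442, mR=2025/442; mL+mR=25/17 → advance +1; mR−mL=100/13 → turn +1·90°
n=3: pose=(5,-3,N); sL=40/17, sR=40/29; mL=-100/493, mR=1260/493; mL+mR=40/17 → advance +1; mR−mL=80/29 → turn +1·90°
n=4: pose=(5,-2,W); sL=100/17, sR=20/13; mL=310/221, mR=990/221; mL+mR=100/17 → advance +1; mR−mL=40/13 → turn +1·90°
n=5: pose=(4,-2,S); sL=40/17, sR=200/37; mL=-2660/629, mR=4140/629; mL+mR=40/17 → advance +1; mR−mL=400/37 → turn +1·90°

0 100/17 20/13 310/221 990/221 5 -2 W
1 40/17 200/37 -2660/629 4140/629 4 -2 S
2 25/17 50/13 -1375/442 2025/442 4 -3 E
3 40/17 40/29 -100/493 1260/493 5 -3 N
4 100/17 20/13 310/221 990/221 5 -2 W
5 40/17 200/37 -2660/629 4140/629 4 -2 S
final 4 -3 E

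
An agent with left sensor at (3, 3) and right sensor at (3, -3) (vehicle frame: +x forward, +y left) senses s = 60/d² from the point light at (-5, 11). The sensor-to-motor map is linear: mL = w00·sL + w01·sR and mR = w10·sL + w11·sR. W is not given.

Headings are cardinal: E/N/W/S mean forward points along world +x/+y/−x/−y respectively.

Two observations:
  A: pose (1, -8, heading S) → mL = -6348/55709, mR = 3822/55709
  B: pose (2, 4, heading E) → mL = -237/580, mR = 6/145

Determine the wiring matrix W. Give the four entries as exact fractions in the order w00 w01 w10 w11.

-1/2 -1/2 -1/2 1

obs A: pose=(1,-8,S) → sL=12/113, sR=60/493, mL=-6348/55709, mR=3822/55709
obs B: pose=(2,4,E) → sL=15/29, sR=3/10, mL=-237/580, mR=6/145
sensor matrix S = [[12/113, 60/493], [15/29, 3/10]]; det S = -251154/8077805
solve [mL_A; mL_B] = S·[w00; w01] and [mR_A; mR_B] = S·[w10; w11]:
  w00 = -1/2, w01 = -1/2, w10 = -1/2, w11 = 1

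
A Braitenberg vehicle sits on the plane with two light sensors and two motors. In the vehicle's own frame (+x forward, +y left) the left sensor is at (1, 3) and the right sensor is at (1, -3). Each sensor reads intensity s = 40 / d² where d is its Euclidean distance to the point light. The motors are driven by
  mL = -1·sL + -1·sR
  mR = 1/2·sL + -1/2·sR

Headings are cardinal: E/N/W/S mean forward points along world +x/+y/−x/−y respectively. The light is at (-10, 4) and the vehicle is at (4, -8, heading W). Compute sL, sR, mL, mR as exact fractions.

20/197 4/25 -1288/4925 -144/4925

left sensor world pos  = (3, -11); dL² = 394
right sensor world pos = (3, -5); dR² = 250
sL = 40/394 = 20/197
sR = 40/250 = 4/25
mL = -1·sL + -1·sR = -1288/4925
mR = 1/2·sL + -1/2·sR = -144/4925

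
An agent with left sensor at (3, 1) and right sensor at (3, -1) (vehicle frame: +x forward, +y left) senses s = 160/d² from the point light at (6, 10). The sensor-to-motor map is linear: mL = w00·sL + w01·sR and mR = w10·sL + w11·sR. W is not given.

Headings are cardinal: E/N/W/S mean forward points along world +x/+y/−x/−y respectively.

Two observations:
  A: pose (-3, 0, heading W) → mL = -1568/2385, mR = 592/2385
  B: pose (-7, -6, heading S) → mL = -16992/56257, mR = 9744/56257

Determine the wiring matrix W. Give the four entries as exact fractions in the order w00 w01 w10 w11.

-1/2 -1/2 1 -1/2

obs A: pose=(-3,0,W) → sL=32/53, sR=32/45, mL=-1568/2385, mR=592/2385
obs B: pose=(-7,-6,S) → sL=32/101, sR=160/557, mL=-16992/56257, mR=9744/56257
sensor matrix S = [[32/53, 32/45], [32/101, 160/557]]; det S = -6959104/134172945
solve [mL_A; mL_B] = S·[w00; w01] and [mR_A; mR_B] = S·[w10; w11]:
  w00 = -1/2, w01 = -1/2, w10 = 1, w11 = -1/2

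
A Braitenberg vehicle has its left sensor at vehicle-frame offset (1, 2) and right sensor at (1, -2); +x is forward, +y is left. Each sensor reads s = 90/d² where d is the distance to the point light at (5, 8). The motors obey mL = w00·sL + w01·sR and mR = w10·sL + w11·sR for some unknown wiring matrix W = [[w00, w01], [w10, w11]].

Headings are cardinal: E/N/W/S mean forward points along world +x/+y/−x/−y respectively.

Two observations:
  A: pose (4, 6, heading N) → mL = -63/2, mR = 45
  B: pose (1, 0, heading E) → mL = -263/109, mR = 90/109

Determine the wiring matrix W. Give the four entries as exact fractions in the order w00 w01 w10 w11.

obs A: pose=(4,6,N) → sL=9, sR=45, mL=-63/2, mR=45
obs B: pose=(1,0,E) → sL=2, sR=90/109, mL=-263/109, mR=90/109
sensor matrix S = [[9, 45], [2, 90/109]]; det S = -9000/109
solve [mL_A; mL_B] = S·[w00; w01] and [mR_A; mR_B] = S·[w10; w11]:
  w00 = -1, w01 = -1/2, w10 = 0, w11 = 1

-1 -1/2 0 1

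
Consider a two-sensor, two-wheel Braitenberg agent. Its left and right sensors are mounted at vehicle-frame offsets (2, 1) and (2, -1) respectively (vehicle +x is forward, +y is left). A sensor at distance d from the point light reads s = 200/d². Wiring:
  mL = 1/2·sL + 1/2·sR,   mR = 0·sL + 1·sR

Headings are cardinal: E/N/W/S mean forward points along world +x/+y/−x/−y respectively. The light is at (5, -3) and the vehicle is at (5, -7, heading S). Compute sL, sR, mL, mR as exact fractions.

left sensor world pos  = (6, -9); dL² = 37
right sensor world pos = (4, -9); dR² = 37
sL = 200/37 = 200/37
sR = 200/37 = 200/37
mL = 1/2·sL + 1/2·sR = 200/37
mR = 0·sL + 1·sR = 200/37

200/37 200/37 200/37 200/37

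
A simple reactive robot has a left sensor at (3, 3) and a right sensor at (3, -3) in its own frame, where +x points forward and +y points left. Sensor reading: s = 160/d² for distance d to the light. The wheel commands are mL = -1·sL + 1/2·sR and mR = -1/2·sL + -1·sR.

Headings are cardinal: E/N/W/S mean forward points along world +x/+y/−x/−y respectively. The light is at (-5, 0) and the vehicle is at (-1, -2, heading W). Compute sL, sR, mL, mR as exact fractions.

80/13 80 440/13 -1080/13

left sensor world pos  = (-4, -5); dL² = 26
right sensor world pos = (-4, 1); dR² = 2
sL = 160/26 = 80/13
sR = 160/2 = 80
mL = -1·sL + 1/2·sR = 440/13
mR = -1/2·sL + -1·sR = -1080/13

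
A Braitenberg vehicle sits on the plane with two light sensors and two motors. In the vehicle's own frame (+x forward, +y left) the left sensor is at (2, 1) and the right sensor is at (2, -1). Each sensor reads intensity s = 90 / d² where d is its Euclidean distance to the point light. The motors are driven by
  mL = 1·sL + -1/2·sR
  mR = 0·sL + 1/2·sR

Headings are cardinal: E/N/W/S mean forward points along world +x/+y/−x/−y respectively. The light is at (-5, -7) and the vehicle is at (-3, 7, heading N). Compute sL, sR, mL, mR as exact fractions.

90/257 18/53 2457/13621 9/53

left sensor world pos  = (-4, 9); dL² = 257
right sensor world pos = (-2, 9); dR² = 265
sL = 90/257 = 90/257
sR = 90/265 = 18/53
mL = 1·sL + -1/2·sR = 2457/13621
mR = 0·sL + 1/2·sR = 9/53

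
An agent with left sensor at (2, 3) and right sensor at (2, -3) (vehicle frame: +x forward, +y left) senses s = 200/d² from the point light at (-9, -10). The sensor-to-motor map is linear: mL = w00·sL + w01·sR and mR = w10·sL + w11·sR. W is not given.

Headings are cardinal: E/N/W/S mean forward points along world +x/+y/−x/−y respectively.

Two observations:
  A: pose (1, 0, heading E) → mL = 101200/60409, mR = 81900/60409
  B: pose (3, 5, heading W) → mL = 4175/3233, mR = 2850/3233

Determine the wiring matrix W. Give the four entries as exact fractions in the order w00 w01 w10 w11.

obs A: pose=(1,0,E) → sL=200/313, sR=200/193, mL=101200/60409, mR=81900/60409
obs B: pose=(3,5,W) → sL=50/61, sR=25/53, mL=4175/3233, mR=2850/3233
sensor matrix S = [[200/313, 200/193], [50/61, 25/53]]; det S = -107025000/195302297
solve [mL_A; mL_B] = S·[w00; w01] and [mR_A; mR_B] = S·[w10; w11]:
  w00 = 1, w01 = 1, w10 = 1/2, w11 = 1

1 1 1/2 1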